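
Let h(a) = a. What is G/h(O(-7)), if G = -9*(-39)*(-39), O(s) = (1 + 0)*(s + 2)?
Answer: 13689/5 ≈ 2737.8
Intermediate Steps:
O(s) = 2 + s (O(s) = 1*(2 + s) = 2 + s)
G = -13689 (G = 351*(-39) = -13689)
G/h(O(-7)) = -13689/(2 - 7) = -13689/(-5) = -13689*(-1/5) = 13689/5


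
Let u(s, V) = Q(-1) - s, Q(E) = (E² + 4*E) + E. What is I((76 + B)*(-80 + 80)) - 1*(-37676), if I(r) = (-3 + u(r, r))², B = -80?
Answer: 37725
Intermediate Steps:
Q(E) = E² + 5*E
u(s, V) = -4 - s (u(s, V) = -(5 - 1) - s = -1*4 - s = -4 - s)
I(r) = (-7 - r)² (I(r) = (-3 + (-4 - r))² = (-7 - r)²)
I((76 + B)*(-80 + 80)) - 1*(-37676) = (7 + (76 - 80)*(-80 + 80))² - 1*(-37676) = (7 - 4*0)² + 37676 = (7 + 0)² + 37676 = 7² + 37676 = 49 + 37676 = 37725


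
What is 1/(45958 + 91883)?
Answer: 1/137841 ≈ 7.2547e-6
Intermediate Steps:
1/(45958 + 91883) = 1/137841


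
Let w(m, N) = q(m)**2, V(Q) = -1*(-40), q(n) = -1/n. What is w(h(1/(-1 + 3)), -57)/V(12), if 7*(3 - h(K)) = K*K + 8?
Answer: 98/13005 ≈ 0.0075356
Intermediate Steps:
V(Q) = 40
h(K) = 13/7 - K**2/7 (h(K) = 3 - (K*K + 8)/7 = 3 - (K**2 + 8)/7 = 3 - (8 + K**2)/7 = 3 + (-8/7 - K**2/7) = 13/7 - K**2/7)
w(m, N) = m**(-2) (w(m, N) = (-1/m)**2 = m**(-2))
w(h(1/(-1 + 3)), -57)/V(12) = 1/((13/7 - 1/(7*(-1 + 3)**2))**2*40) = (1/40)/(13/7 - (1/2)**2/7)**2 = (1/40)/(13/7 - 1/7*1/4)**2 = (1/40)/(13/7 - 1/28)**2 = (1/40)/(51/28)**2 = (784/2601)*(1/40) = 98/13005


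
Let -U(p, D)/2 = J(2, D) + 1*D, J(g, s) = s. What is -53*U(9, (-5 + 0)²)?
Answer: 5300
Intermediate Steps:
U(p, D) = -4*D (U(p, D) = -2*(D + 1*D) = -2*(D + D) = -4*D)
-53*U(9, (-5 + 0)²) = -(-212)*(-5 + 0)² = -(-212)*(-5)² = -(-212)*25 = -53*(-100) = 5300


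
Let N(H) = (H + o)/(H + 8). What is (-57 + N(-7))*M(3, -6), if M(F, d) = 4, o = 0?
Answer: -256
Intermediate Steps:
N(H) = H/(8 + H) (N(H) = (H + 0)/(H + 8) = H/(8 + H))
(-57 + N(-7))*M(3, -6) = (-57 - 7/(8 - 7))*4 = (-57 - 7/1)*4 = (-57 - 7*1)*4 = (-57 - 7)*4 = -64*4 = -256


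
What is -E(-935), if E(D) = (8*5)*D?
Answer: 37400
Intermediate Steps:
E(D) = 40*D
-E(-935) = -40*(-935) = -1*(-37400) = 37400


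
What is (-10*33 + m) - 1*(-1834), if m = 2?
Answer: 1506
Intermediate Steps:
(-10*33 + m) - 1*(-1834) = (-10*33 + 2) - 1*(-1834) = (-330 + 2) + 1834 = -328 + 1834 = 1506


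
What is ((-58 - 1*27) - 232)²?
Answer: 100489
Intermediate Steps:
((-58 - 1*27) - 232)² = ((-58 - 27) - 232)² = (-85 - 232)² = (-317)² = 100489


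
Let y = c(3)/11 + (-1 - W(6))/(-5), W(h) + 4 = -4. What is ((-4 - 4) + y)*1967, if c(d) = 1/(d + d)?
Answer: -6091799/330 ≈ -18460.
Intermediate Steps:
W(h) = -8 (W(h) = -4 - 4 = -8)
c(d) = 1/(2*d)
y = -457/330 (y = ((½)/3)/11 + (-1 - 1*(-8))/(-5) = ((½)*(⅓))*(1/11) + (-1 + 8)*(-⅕) = (⅙)*(1/11) + 7*(-⅕) = 1/66 - 7/5 = -457/330 ≈ -1.3848)
((-4 - 4) + y)*1967 = ((-4 - 4) - 457/330)*1967 = (-8 - 457/330)*1967 = -3097/330*1967 = -6091799/330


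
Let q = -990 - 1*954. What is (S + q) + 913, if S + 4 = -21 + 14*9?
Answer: -930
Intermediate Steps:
q = -1944 (q = -990 - 954 = -1944)
S = 101 (S = -4 + (-21 + 14*9) = -4 + (-21 + 126) = -4 + 105 = 101)
(S + q) + 913 = (101 - 1944) + 913 = -1843 + 913 = -930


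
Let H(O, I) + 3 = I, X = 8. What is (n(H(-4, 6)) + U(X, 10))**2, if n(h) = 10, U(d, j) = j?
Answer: 400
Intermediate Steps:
H(O, I) = -3 + I
(n(H(-4, 6)) + U(X, 10))**2 = (10 + 10)**2 = 20**2 = 400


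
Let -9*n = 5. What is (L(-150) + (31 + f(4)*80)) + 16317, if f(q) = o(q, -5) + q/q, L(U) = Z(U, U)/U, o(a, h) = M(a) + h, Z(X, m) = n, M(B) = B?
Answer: 4413961/270 ≈ 16348.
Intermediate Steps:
n = -5/9 (n = -⅑*5 = -5/9 ≈ -0.55556)
Z(X, m) = -5/9
o(a, h) = a + h
L(U) = -5/(9*U)
f(q) = -4 + q (f(q) = (q - 5) + q/q = (-5 + q) + 1 = -4 + q)
(L(-150) + (31 + f(4)*80)) + 16317 = (-5/9/(-150) + (31 + (-4 + 4)*80)) + 16317 = (-5/9*(-1/150) + (31 + 0*80)) + 16317 = (1/270 + (31 + 0)) + 16317 = (1/270 + 31) + 16317 = 8371/270 + 16317 = 4413961/270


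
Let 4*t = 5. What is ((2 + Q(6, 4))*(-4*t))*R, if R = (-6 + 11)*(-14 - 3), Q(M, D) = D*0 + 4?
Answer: 2550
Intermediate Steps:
t = 5/4 (t = (¼)*5 = 5/4 ≈ 1.2500)
Q(M, D) = 4 (Q(M, D) = 0 + 4 = 4)
R = -85 (R = 5*(-17) = -85)
((2 + Q(6, 4))*(-4*t))*R = ((2 + 4)*(-4*5/4))*(-85) = (6*(-5))*(-85) = -30*(-85) = 2550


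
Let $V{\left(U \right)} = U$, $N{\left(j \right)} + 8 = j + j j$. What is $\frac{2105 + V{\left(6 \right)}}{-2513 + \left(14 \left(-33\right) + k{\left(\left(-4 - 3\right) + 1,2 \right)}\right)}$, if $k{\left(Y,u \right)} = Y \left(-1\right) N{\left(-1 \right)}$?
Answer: $- \frac{2111}{3023} \approx -0.69831$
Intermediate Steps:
$N{\left(j \right)} = -8 + j + j^{2}$ ($N{\left(j \right)} = -8 + \left(j + j j\right) = -8 + \left(j + j^{2}\right) = -8 + j + j^{2}$)
$k{\left(Y,u \right)} = 8 Y$ ($k{\left(Y,u \right)} = Y \left(-1\right) \left(-8 - 1 + \left(-1\right)^{2}\right) = - Y \left(-8 - 1 + 1\right) = - Y \left(-8\right) = 8 Y$)
$\frac{2105 + V{\left(6 \right)}}{-2513 + \left(14 \left(-33\right) + k{\left(\left(-4 - 3\right) + 1,2 \right)}\right)} = \frac{2105 + 6}{-2513 + \left(14 \left(-33\right) + 8 \left(\left(-4 - 3\right) + 1\right)\right)} = \frac{2111}{-2513 - \left(462 - 8 \left(-7 + 1\right)\right)} = \frac{2111}{-2513 + \left(-462 + 8 \left(-6\right)\right)} = \frac{2111}{-2513 - 510} = \frac{2111}{-3023} = 2111 \left(- \frac{1}{3023}\right) = - \frac{2111}{3023}$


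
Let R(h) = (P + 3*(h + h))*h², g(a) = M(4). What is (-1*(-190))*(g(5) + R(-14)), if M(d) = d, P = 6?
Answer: -2903960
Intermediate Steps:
g(a) = 4
R(h) = h²*(6 + 6*h) (R(h) = (6 + 3*(h + h))*h² = (6 + 3*(2*h))*h² = (6 + 6*h)*h² = h²*(6 + 6*h))
(-1*(-190))*(g(5) + R(-14)) = (-1*(-190))*(4 + 6*(-14)²*(1 - 14)) = 190*(4 + 6*196*(-13)) = 190*(4 - 15288) = 190*(-15284) = -2903960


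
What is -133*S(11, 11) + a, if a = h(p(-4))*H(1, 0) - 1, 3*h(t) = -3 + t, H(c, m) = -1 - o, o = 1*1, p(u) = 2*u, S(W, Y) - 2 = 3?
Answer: -1976/3 ≈ -658.67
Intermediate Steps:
S(W, Y) = 5 (S(W, Y) = 2 + 3 = 5)
o = 1
H(c, m) = -2 (H(c, m) = -1 - 1*1 = -1 - 1 = -2)
h(t) = -1 + t/3 (h(t) = (-3 + t)/3 = -1 + t/3)
a = 19/3 (a = (-1 + (2*(-4))/3)*(-2) - 1 = (-1 + (⅓)*(-8))*(-2) - 1 = (-1 - 8/3)*(-2) - 1 = -11/3*(-2) - 1 = 22/3 - 1 = 19/3 ≈ 6.3333)
-133*S(11, 11) + a = -133*5 + 19/3 = -665 + 19/3 = -1976/3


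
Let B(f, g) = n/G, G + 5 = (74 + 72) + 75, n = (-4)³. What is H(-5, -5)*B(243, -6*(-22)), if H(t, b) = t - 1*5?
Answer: 80/27 ≈ 2.9630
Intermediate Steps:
n = -64
H(t, b) = -5 + t (H(t, b) = t - 5 = -5 + t)
G = 216 (G = -5 + ((74 + 72) + 75) = -5 + (146 + 75) = -5 + 221 = 216)
B(f, g) = -8/27 (B(f, g) = -64/216 = -64*1/216 = -8/27)
H(-5, -5)*B(243, -6*(-22)) = (-5 - 5)*(-8/27) = -10*(-8/27) = 80/27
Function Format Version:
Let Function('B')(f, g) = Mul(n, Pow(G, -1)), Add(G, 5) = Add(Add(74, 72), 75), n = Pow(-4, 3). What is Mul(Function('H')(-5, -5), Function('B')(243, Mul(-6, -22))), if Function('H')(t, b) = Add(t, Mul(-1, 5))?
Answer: Rational(80, 27) ≈ 2.9630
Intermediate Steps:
n = -64
Function('H')(t, b) = Add(-5, t) (Function('H')(t, b) = Add(t, -5) = Add(-5, t))
G = 216 (G = Add(-5, Add(Add(74, 72), 75)) = Add(-5, Add(146, 75)) = Add(-5, 221) = 216)
Function('B')(f, g) = Rational(-8, 27) (Function('B')(f, g) = Mul(-64, Pow(216, -1)) = Mul(-64, Rational(1, 216)) = Rational(-8, 27))
Mul(Function('H')(-5, -5), Function('B')(243, Mul(-6, -22))) = Mul(Add(-5, -5), Rational(-8, 27)) = Mul(-10, Rational(-8, 27)) = Rational(80, 27)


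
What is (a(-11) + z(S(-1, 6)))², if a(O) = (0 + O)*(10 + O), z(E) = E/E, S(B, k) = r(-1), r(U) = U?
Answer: 144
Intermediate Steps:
S(B, k) = -1
z(E) = 1
a(O) = O*(10 + O)
(a(-11) + z(S(-1, 6)))² = (-11*(10 - 11) + 1)² = (-11*(-1) + 1)² = (11 + 1)² = 12² = 144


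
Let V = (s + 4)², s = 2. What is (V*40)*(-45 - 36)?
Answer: -116640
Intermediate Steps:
V = 36 (V = (2 + 4)² = 6² = 36)
(V*40)*(-45 - 36) = (36*40)*(-45 - 36) = 1440*(-81) = -116640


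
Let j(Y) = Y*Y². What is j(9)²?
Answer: 531441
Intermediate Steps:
j(Y) = Y³
j(9)² = (9³)² = 729² = 531441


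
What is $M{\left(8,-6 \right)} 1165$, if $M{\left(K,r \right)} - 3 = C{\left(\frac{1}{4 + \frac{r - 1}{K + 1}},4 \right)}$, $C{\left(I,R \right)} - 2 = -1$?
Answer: $4660$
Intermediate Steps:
$C{\left(I,R \right)} = 1$ ($C{\left(I,R \right)} = 2 - 1 = 1$)
$M{\left(K,r \right)} = 4$ ($M{\left(K,r \right)} = 3 + 1 = 4$)
$M{\left(8,-6 \right)} 1165 = 4 \cdot 1165 = 4660$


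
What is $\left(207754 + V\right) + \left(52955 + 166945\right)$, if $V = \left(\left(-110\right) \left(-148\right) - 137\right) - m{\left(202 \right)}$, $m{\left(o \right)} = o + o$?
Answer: $443393$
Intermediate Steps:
$m{\left(o \right)} = 2 o$
$V = 15739$ ($V = \left(\left(-110\right) \left(-148\right) - 137\right) - 2 \cdot 202 = \left(16280 - 137\right) - 404 = 16143 - 404 = 15739$)
$\left(207754 + V\right) + \left(52955 + 166945\right) = \left(207754 + 15739\right) + \left(52955 + 166945\right) = 223493 + 219900 = 443393$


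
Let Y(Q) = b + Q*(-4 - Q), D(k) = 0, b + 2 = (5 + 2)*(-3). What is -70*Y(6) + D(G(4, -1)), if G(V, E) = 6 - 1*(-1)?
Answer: 5810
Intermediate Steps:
G(V, E) = 7 (G(V, E) = 6 + 1 = 7)
b = -23 (b = -2 + (5 + 2)*(-3) = -2 + 7*(-3) = -2 - 21 = -23)
Y(Q) = -23 + Q*(-4 - Q)
-70*Y(6) + D(G(4, -1)) = -70*(-23 - 1*6² - 4*6) + 0 = -70*(-23 - 1*36 - 24) + 0 = -70*(-23 - 36 - 24) + 0 = -70*(-83) + 0 = 5810 + 0 = 5810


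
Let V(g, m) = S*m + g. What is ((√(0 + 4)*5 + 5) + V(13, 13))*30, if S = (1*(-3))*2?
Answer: -1500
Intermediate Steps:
S = -6 (S = -3*2 = -6)
V(g, m) = g - 6*m (V(g, m) = -6*m + g = g - 6*m)
((√(0 + 4)*5 + 5) + V(13, 13))*30 = ((√(0 + 4)*5 + 5) + (13 - 6*13))*30 = ((√4*5 + 5) + (13 - 78))*30 = ((2*5 + 5) - 65)*30 = ((10 + 5) - 65)*30 = (15 - 65)*30 = -50*30 = -1500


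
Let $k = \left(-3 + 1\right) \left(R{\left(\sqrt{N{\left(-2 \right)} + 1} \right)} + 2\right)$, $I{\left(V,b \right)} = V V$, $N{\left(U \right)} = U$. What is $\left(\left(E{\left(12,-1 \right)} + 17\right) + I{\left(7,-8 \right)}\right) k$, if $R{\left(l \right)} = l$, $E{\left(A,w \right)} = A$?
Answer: $-312 - 156 i \approx -312.0 - 156.0 i$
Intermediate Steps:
$I{\left(V,b \right)} = V^{2}$
$k = -4 - 2 i$ ($k = \left(-3 + 1\right) \left(\sqrt{-2 + 1} + 2\right) = - 2 \left(\sqrt{-1} + 2\right) = - 2 \left(i + 2\right) = - 2 \left(2 + i\right) = -4 - 2 i \approx -4.0 - 2.0 i$)
$\left(\left(E{\left(12,-1 \right)} + 17\right) + I{\left(7,-8 \right)}\right) k = \left(\left(12 + 17\right) + 7^{2}\right) \left(-4 - 2 i\right) = \left(29 + 49\right) \left(-4 - 2 i\right) = 78 \left(-4 - 2 i\right) = -312 - 156 i$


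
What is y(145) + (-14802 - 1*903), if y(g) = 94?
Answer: -15611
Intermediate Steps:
y(145) + (-14802 - 1*903) = 94 + (-14802 - 1*903) = 94 + (-14802 - 903) = 94 - 15705 = -15611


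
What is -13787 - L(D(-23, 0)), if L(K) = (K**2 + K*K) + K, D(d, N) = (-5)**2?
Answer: -15062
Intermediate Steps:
D(d, N) = 25
L(K) = K + 2*K**2 (L(K) = (K**2 + K**2) + K = 2*K**2 + K = K + 2*K**2)
-13787 - L(D(-23, 0)) = -13787 - 25*(1 + 2*25) = -13787 - 25*(1 + 50) = -13787 - 25*51 = -13787 - 1*1275 = -13787 - 1275 = -15062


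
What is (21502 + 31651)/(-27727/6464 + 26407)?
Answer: 343580992/170667121 ≈ 2.0132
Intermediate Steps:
(21502 + 31651)/(-27727/6464 + 26407) = 53153/(-27727*1/6464 + 26407) = 53153/(-27727/6464 + 26407) = 53153/(170667121/6464) = 53153*(6464/170667121) = 343580992/170667121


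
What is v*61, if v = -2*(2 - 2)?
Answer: 0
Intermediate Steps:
v = 0 (v = -2*0 = 0)
v*61 = 0*61 = 0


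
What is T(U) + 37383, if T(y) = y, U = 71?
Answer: 37454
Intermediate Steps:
T(U) + 37383 = 71 + 37383 = 37454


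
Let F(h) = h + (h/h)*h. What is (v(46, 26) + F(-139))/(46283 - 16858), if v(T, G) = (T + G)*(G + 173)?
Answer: 562/1177 ≈ 0.47749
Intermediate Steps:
v(T, G) = (173 + G)*(G + T) (v(T, G) = (G + T)*(173 + G) = (173 + G)*(G + T))
F(h) = 2*h (F(h) = h + 1*h = h + h = 2*h)
(v(46, 26) + F(-139))/(46283 - 16858) = ((26² + 173*26 + 173*46 + 26*46) + 2*(-139))/(46283 - 16858) = ((676 + 4498 + 7958 + 1196) - 278)/29425 = (14328 - 278)*(1/29425) = 14050*(1/29425) = 562/1177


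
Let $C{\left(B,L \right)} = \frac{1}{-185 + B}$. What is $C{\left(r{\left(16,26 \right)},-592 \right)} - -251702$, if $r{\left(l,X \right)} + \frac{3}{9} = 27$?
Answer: $\frac{119558447}{475} \approx 2.517 \cdot 10^{5}$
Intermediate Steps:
$r{\left(l,X \right)} = \frac{80}{3}$ ($r{\left(l,X \right)} = - \frac{1}{3} + 27 = \frac{80}{3}$)
$C{\left(r{\left(16,26 \right)},-592 \right)} - -251702 = \frac{1}{-185 + \frac{80}{3}} - -251702 = \frac{1}{- \frac{475}{3}} + 251702 = - \frac{3}{475} + 251702 = \frac{119558447}{475}$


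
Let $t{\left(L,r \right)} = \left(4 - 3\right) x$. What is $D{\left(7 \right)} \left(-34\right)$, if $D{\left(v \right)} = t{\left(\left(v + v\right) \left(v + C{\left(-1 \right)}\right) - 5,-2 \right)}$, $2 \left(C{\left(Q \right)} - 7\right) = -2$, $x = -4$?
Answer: $136$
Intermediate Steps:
$C{\left(Q \right)} = 6$ ($C{\left(Q \right)} = 7 + \frac{1}{2} \left(-2\right) = 7 - 1 = 6$)
$t{\left(L,r \right)} = -4$ ($t{\left(L,r \right)} = \left(4 - 3\right) \left(-4\right) = 1 \left(-4\right) = -4$)
$D{\left(v \right)} = -4$
$D{\left(7 \right)} \left(-34\right) = \left(-4\right) \left(-34\right) = 136$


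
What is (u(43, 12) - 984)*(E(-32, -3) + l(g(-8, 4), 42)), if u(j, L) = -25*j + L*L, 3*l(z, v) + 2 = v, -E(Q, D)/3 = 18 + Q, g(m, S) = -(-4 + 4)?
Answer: -317890/3 ≈ -1.0596e+5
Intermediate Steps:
g(m, S) = 0 (g(m, S) = -1*0 = 0)
E(Q, D) = -54 - 3*Q (E(Q, D) = -3*(18 + Q) = -54 - 3*Q)
l(z, v) = -⅔ + v/3
u(j, L) = L² - 25*j (u(j, L) = -25*j + L² = L² - 25*j)
(u(43, 12) - 984)*(E(-32, -3) + l(g(-8, 4), 42)) = ((12² - 25*43) - 984)*((-54 - 3*(-32)) + (-⅔ + (⅓)*42)) = ((144 - 1075) - 984)*((-54 + 96) + (-⅔ + 14)) = (-931 - 984)*(42 + 40/3) = -1915*166/3 = -317890/3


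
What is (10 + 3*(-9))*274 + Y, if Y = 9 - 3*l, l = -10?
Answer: -4619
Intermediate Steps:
Y = 39 (Y = 9 - 3*(-10) = 9 + 30 = 39)
(10 + 3*(-9))*274 + Y = (10 + 3*(-9))*274 + 39 = (10 - 27)*274 + 39 = -17*274 + 39 = -4658 + 39 = -4619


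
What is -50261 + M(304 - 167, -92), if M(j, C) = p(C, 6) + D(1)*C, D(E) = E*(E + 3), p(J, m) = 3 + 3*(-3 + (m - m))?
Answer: -50635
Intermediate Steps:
p(J, m) = -6 (p(J, m) = 3 + 3*(-3 + 0) = 3 + 3*(-3) = 3 - 9 = -6)
D(E) = E*(3 + E)
M(j, C) = -6 + 4*C (M(j, C) = -6 + (1*(3 + 1))*C = -6 + (1*4)*C = -6 + 4*C)
-50261 + M(304 - 167, -92) = -50261 + (-6 + 4*(-92)) = -50261 + (-6 - 368) = -50261 - 374 = -50635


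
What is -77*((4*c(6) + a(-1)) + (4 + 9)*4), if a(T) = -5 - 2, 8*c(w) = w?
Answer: -3696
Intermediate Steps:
c(w) = w/8
a(T) = -7
-77*((4*c(6) + a(-1)) + (4 + 9)*4) = -77*((4*((1/8)*6) - 7) + (4 + 9)*4) = -77*((4*(3/4) - 7) + 13*4) = -77*((3 - 7) + 52) = -77*(-4 + 52) = -77*48 = -3696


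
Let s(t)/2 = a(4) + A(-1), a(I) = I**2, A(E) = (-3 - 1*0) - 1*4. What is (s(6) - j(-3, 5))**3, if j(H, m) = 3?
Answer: 3375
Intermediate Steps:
A(E) = -7 (A(E) = (-3 + 0) - 4 = -3 - 4 = -7)
s(t) = 18 (s(t) = 2*(4**2 - 7) = 2*(16 - 7) = 2*9 = 18)
(s(6) - j(-3, 5))**3 = (18 - 1*3)**3 = (18 - 3)**3 = 15**3 = 3375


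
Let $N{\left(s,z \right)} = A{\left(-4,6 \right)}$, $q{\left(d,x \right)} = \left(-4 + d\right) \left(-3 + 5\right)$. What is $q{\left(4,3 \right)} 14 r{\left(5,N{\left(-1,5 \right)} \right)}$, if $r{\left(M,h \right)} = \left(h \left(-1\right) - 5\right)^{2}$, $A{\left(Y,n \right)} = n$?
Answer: $0$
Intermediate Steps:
$q{\left(d,x \right)} = -8 + 2 d$ ($q{\left(d,x \right)} = \left(-4 + d\right) 2 = -8 + 2 d$)
$N{\left(s,z \right)} = 6$
$r{\left(M,h \right)} = \left(-5 - h\right)^{2}$ ($r{\left(M,h \right)} = \left(- h - 5\right)^{2} = \left(-5 - h\right)^{2}$)
$q{\left(4,3 \right)} 14 r{\left(5,N{\left(-1,5 \right)} \right)} = \left(-8 + 2 \cdot 4\right) 14 \left(5 + 6\right)^{2} = \left(-8 + 8\right) 14 \cdot 11^{2} = 0 \cdot 14 \cdot 121 = 0 \cdot 121 = 0$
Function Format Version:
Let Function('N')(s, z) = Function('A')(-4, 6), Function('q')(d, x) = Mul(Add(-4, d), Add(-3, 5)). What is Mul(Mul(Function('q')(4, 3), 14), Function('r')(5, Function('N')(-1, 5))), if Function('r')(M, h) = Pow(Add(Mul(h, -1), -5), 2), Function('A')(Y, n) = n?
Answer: 0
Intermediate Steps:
Function('q')(d, x) = Add(-8, Mul(2, d)) (Function('q')(d, x) = Mul(Add(-4, d), 2) = Add(-8, Mul(2, d)))
Function('N')(s, z) = 6
Function('r')(M, h) = Pow(Add(-5, Mul(-1, h)), 2) (Function('r')(M, h) = Pow(Add(Mul(-1, h), -5), 2) = Pow(Add(-5, Mul(-1, h)), 2))
Mul(Mul(Function('q')(4, 3), 14), Function('r')(5, Function('N')(-1, 5))) = Mul(Mul(Add(-8, Mul(2, 4)), 14), Pow(Add(5, 6), 2)) = Mul(Mul(Add(-8, 8), 14), Pow(11, 2)) = Mul(Mul(0, 14), 121) = Mul(0, 121) = 0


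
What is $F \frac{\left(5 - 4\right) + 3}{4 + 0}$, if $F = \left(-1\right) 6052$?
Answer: $-6052$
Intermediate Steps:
$F = -6052$
$F \frac{\left(5 - 4\right) + 3}{4 + 0} = - 6052 \frac{\left(5 - 4\right) + 3}{4 + 0} = - 6052 \frac{1 + 3}{4} = - 6052 \cdot 4 \cdot \frac{1}{4} = \left(-6052\right) 1 = -6052$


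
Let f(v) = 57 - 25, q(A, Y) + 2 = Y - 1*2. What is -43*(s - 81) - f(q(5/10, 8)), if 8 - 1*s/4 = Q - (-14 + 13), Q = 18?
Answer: 5343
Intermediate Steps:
q(A, Y) = -4 + Y (q(A, Y) = -2 + (Y - 1*2) = -2 + (Y - 2) = -2 + (-2 + Y) = -4 + Y)
s = -44 (s = 32 - 4*(18 - (-14 + 13)) = 32 - 4*(18 - 1*(-1)) = 32 - 4*(18 + 1) = 32 - 4*19 = 32 - 76 = -44)
f(v) = 32
-43*(s - 81) - f(q(5/10, 8)) = -43*(-44 - 81) - 1*32 = -43*(-125) - 32 = 5375 - 32 = 5343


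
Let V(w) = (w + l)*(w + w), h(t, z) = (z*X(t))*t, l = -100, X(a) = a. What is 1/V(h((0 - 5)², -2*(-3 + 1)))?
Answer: 1/12000000 ≈ 8.3333e-8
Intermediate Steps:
h(t, z) = z*t² (h(t, z) = (z*t)*t = (t*z)*t = z*t²)
V(w) = 2*w*(-100 + w) (V(w) = (w - 100)*(w + w) = (-100 + w)*(2*w) = 2*w*(-100 + w))
1/V(h((0 - 5)², -2*(-3 + 1))) = 1/(2*((-2*(-3 + 1))*((0 - 5)²)²)*(-100 + (-2*(-3 + 1))*((0 - 5)²)²)) = 1/(2*((-2*(-2))*((-5)²)²)*(-100 + (-2*(-2))*((-5)²)²)) = 1/(2*(4*25²)*(-100 + 4*25²)) = 1/(2*(4*625)*(-100 + 4*625)) = 1/(2*2500*(-100 + 2500)) = 1/(2*2500*2400) = 1/12000000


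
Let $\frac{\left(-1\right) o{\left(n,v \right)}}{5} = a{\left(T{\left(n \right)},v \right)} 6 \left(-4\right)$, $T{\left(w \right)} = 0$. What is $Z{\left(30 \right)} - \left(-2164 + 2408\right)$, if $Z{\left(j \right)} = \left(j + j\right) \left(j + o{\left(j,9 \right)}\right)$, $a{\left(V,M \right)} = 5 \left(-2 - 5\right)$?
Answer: $-250444$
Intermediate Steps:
$a{\left(V,M \right)} = -35$ ($a{\left(V,M \right)} = 5 \left(-7\right) = -35$)
$o{\left(n,v \right)} = -4200$ ($o{\left(n,v \right)} = - 5 \left(-35\right) 6 \left(-4\right) = - 5 \left(\left(-210\right) \left(-4\right)\right) = \left(-5\right) 840 = -4200$)
$Z{\left(j \right)} = 2 j \left(-4200 + j\right)$ ($Z{\left(j \right)} = \left(j + j\right) \left(j - 4200\right) = 2 j \left(-4200 + j\right)$)
$Z{\left(30 \right)} - \left(-2164 + 2408\right) = 2 \cdot 30 \left(-4200 + 30\right) - \left(-2164 + 2408\right) = 2 \cdot 30 \left(-4170\right) - 244 = -250200 - 244 = -250444$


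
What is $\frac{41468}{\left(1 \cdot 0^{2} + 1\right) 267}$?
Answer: $\frac{41468}{267} \approx 155.31$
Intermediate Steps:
$\frac{41468}{\left(1 \cdot 0^{2} + 1\right) 267} = \frac{41468}{\left(1 \cdot 0 + 1\right) 267} = \frac{41468}{\left(0 + 1\right) 267} = \frac{41468}{1 \cdot 267} = \frac{41468}{267}$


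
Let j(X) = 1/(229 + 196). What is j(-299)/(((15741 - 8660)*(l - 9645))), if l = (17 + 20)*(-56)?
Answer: -1/35261432725 ≈ -2.8360e-11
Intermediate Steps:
l = -2072 (l = 37*(-56) = -2072)
j(X) = 1/425
j(-299)/(((15741 - 8660)*(l - 9645))) = 1/(425*(((15741 - 8660)*(-2072 - 9645)))) = 1/(425*((7081*(-11717)))) = (1/425)/(-82968077) = (1/425)*(-1/82968077) = -1/35261432725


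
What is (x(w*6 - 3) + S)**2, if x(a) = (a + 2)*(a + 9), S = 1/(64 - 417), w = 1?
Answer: 448550041/124609 ≈ 3599.7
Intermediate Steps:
S = -1/353 (S = 1/(-353) = -1/353 ≈ -0.0028329)
x(a) = (2 + a)*(9 + a)
(x(w*6 - 3) + S)**2 = ((18 + (1*6 - 3)**2 + 11*(1*6 - 3)) - 1/353)**2 = ((18 + (6 - 3)**2 + 11*(6 - 3)) - 1/353)**2 = ((18 + 3**2 + 11*3) - 1/353)**2 = ((18 + 9 + 33) - 1/353)**2 = (60 - 1/353)**2 = (21179/353)**2 = 448550041/124609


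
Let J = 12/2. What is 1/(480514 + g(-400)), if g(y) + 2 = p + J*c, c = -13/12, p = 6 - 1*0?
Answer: 2/961023 ≈ 2.0811e-6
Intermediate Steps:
J = 6 (J = 12*(½) = 6)
p = 6 (p = 6 + 0 = 6)
c = -13/12 (c = -13*1/12 = -13/12 ≈ -1.0833)
g(y) = -5/2 (g(y) = -2 + (6 + 6*(-13/12)) = -2 + (6 - 13/2) = -2 - ½ = -5/2)
1/(480514 + g(-400)) = 1/(480514 - 5/2) = 1/(961023/2) = 2/961023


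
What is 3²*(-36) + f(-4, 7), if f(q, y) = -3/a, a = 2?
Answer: -651/2 ≈ -325.50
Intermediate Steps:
f(q, y) = -3/2
3²*(-36) + f(-4, 7) = 3²*(-36) - 3/2 = 9*(-36) - 3/2 = -324 - 3/2 = -651/2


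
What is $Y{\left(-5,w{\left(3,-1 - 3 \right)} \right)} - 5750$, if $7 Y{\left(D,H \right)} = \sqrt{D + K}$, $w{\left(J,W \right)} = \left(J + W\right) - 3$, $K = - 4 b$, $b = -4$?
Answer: $-5750 + \frac{\sqrt{11}}{7} \approx -5749.5$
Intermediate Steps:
$K = 16$ ($K = \left(-4\right) \left(-4\right) = 16$)
$w{\left(J,W \right)} = -3 + J + W$
$Y{\left(D,H \right)} = \frac{\sqrt{16 + D}}{7}$ ($Y{\left(D,H \right)} = \frac{\sqrt{D + 16}}{7} = \frac{\sqrt{16 + D}}{7}$)
$Y{\left(-5,w{\left(3,-1 - 3 \right)} \right)} - 5750 = \frac{\sqrt{16 - 5}}{7} - 5750 = \frac{\sqrt{11}}{7} - 5750 = -5750 + \frac{\sqrt{11}}{7}$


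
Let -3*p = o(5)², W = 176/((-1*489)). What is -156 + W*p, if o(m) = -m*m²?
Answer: 2521148/1467 ≈ 1718.6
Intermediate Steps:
o(m) = -m³
W = -176/489 (W = 176/(-489) = 176*(-1/489) = -176/489 ≈ -0.35992)
p = -15625/3 (p = -(-1*5³)²/3 = -(-1*125)²/3 = -⅓*(-125)² = -⅓*15625 = -15625/3 ≈ -5208.3)
-156 + W*p = -156 - 176/489*(-15625/3) = -156 + 2750000/1467 = 2521148/1467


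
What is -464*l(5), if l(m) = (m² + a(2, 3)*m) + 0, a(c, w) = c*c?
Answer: -20880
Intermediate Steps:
a(c, w) = c²
l(m) = m² + 4*m (l(m) = (m² + 2²*m) + 0 = (m² + 4*m) + 0 = m² + 4*m)
-464*l(5) = -2320*(4 + 5) = -2320*9 = -464*45 = -20880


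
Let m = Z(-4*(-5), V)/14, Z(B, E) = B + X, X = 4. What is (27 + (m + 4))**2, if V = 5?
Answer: 52441/49 ≈ 1070.2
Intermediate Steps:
Z(B, E) = 4 + B (Z(B, E) = B + 4 = 4 + B)
m = 12/7 (m = (4 - 4*(-5))/14 = (4 + 20)*(1/14) = 24*(1/14) = 12/7 ≈ 1.7143)
(27 + (m + 4))**2 = (27 + (12/7 + 4))**2 = (27 + 40/7)**2 = (229/7)**2 = 52441/49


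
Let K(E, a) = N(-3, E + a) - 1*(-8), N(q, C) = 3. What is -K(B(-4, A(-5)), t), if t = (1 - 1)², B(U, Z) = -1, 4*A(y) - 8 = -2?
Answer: -11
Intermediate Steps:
A(y) = 3/2 (A(y) = 2 + (¼)*(-2) = 2 - ½ = 3/2)
t = 0 (t = 0² = 0)
K(E, a) = 11 (K(E, a) = 3 - 1*(-8) = 3 + 8 = 11)
-K(B(-4, A(-5)), t) = -1*11 = -11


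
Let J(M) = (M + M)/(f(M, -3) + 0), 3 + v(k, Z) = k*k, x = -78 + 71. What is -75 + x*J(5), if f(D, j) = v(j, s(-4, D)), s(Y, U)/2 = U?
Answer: -260/3 ≈ -86.667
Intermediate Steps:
x = -7
s(Y, U) = 2*U
v(k, Z) = -3 + k² (v(k, Z) = -3 + k*k = -3 + k²)
f(D, j) = -3 + j²
J(M) = M/3 (J(M) = (M + M)/((-3 + (-3)²) + 0) = (2*M)/((-3 + 9) + 0) = (2*M)/(6 + 0) = (2*M)/6 = (2*M)*(⅙) = M/3)
-75 + x*J(5) = -75 - 7*5/3 = -75 - 35/3 = -260/3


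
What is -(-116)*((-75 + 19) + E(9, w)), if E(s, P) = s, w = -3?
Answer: -5452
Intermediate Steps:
-(-116)*((-75 + 19) + E(9, w)) = -(-116)*((-75 + 19) + 9) = -(-116)*(-56 + 9) = -(-116)*(-47) = -1*5452 = -5452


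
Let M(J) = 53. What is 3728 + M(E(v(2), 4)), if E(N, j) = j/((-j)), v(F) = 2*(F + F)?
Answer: 3781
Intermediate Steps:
v(F) = 4*F (v(F) = 2*(2*F) = 4*F)
E(N, j) = -1 (E(N, j) = j*(-1/j) = -1)
3728 + M(E(v(2), 4)) = 3728 + 53 = 3781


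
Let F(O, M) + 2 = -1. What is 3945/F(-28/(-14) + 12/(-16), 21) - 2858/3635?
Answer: -4782883/3635 ≈ -1315.8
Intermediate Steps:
F(O, M) = -3 (F(O, M) = -2 - 1 = -3)
3945/F(-28/(-14) + 12/(-16), 21) - 2858/3635 = 3945/(-3) - 2858/3635 = 3945*(-⅓) - 2858*1/3635 = -1315 - 2858/3635 = -4782883/3635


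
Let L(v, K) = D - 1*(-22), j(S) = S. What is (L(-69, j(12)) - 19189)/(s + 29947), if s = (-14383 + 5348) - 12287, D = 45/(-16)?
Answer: -102239/46000 ≈ -2.2226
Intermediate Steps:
D = -45/16 (D = 45*(-1/16) = -45/16 ≈ -2.8125)
s = -21322 (s = -9035 - 12287 = -21322)
L(v, K) = 307/16 (L(v, K) = -45/16 - 1*(-22) = -45/16 + 22 = 307/16)
(L(-69, j(12)) - 19189)/(s + 29947) = (307/16 - 19189)/(-21322 + 29947) = -306717/16/8625 = -306717/16*1/8625 = -102239/46000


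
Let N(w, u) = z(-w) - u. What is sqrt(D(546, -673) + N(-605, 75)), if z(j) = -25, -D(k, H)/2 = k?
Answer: 2*I*sqrt(298) ≈ 34.525*I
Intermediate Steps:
D(k, H) = -2*k
N(w, u) = -25 - u
sqrt(D(546, -673) + N(-605, 75)) = sqrt(-2*546 + (-25 - 1*75)) = sqrt(-1092 + (-25 - 75)) = sqrt(-1092 - 100) = sqrt(-1192) = 2*I*sqrt(298)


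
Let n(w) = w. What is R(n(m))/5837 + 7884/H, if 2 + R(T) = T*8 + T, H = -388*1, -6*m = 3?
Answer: -1770055/87106 ≈ -20.321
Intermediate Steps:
m = -½ (m = -⅙*3 = -½ ≈ -0.50000)
H = -388
R(T) = -2 + 9*T (R(T) = -2 + (T*8 + T) = -2 + (8*T + T) = -2 + 9*T)
R(n(m))/5837 + 7884/H = (-2 + 9*(-½))/5837 + 7884/(-388) = (-2 - 9/2)*(1/5837) + 7884*(-1/388) = -13/2*1/5837 - 1971/97 = -1/898 - 1971/97 = -1770055/87106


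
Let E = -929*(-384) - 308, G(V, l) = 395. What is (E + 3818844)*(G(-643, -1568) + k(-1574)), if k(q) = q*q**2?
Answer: -16281668687812488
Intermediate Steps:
E = 356428 (E = 356736 - 308 = 356428)
k(q) = q**3
(E + 3818844)*(G(-643, -1568) + k(-1574)) = (356428 + 3818844)*(395 + (-1574)**3) = 4175272*(395 - 3899547224) = 4175272*(-3899546829) = -16281668687812488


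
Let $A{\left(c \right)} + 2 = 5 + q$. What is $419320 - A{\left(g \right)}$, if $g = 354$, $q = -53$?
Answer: $419370$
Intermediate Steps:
$A{\left(c \right)} = -50$ ($A{\left(c \right)} = -2 + \left(5 - 53\right) = -2 - 48 = -50$)
$419320 - A{\left(g \right)} = 419320 - -50 = 419320 + 50 = 419370$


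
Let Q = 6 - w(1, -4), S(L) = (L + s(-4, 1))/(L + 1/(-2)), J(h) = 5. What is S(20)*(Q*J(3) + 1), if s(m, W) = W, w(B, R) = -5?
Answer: 784/13 ≈ 60.308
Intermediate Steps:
S(L) = (1 + L)/(-1/2 + L) (S(L) = (L + 1)/(L + 1/(-2)) = (1 + L)/(L - 1/2) = (1 + L)/(-1/2 + L))
Q = 11 (Q = 6 - 1*(-5) = 6 + 5 = 11)
S(20)*(Q*J(3) + 1) = (2*(1 + 20)/(-1 + 2*20))*(11*5 + 1) = (2*21/(-1 + 40))*(55 + 1) = (2*21/39)*56 = (2*(1/39)*21)*56 = (14/13)*56 = 784/13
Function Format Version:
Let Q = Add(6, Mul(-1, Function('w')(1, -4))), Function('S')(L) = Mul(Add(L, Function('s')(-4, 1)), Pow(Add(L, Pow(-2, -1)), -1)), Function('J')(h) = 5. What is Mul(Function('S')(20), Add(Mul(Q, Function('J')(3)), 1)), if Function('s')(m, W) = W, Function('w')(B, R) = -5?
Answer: Rational(784, 13) ≈ 60.308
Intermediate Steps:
Function('S')(L) = Mul(Pow(Add(Rational(-1, 2), L), -1), Add(1, L)) (Function('S')(L) = Mul(Add(L, 1), Pow(Add(L, Pow(-2, -1)), -1)) = Mul(Add(1, L), Pow(Add(L, Rational(-1, 2)), -1)) = Mul(Add(1, L), Pow(Add(Rational(-1, 2), L), -1)) = Mul(Pow(Add(Rational(-1, 2), L), -1), Add(1, L)))
Q = 11 (Q = Add(6, Mul(-1, -5)) = Add(6, 5) = 11)
Mul(Function('S')(20), Add(Mul(Q, Function('J')(3)), 1)) = Mul(Mul(2, Pow(Add(-1, Mul(2, 20)), -1), Add(1, 20)), Add(Mul(11, 5), 1)) = Mul(Mul(2, Pow(Add(-1, 40), -1), 21), Add(55, 1)) = Mul(Mul(2, Pow(39, -1), 21), 56) = Mul(Mul(2, Rational(1, 39), 21), 56) = Mul(Rational(14, 13), 56) = Rational(784, 13)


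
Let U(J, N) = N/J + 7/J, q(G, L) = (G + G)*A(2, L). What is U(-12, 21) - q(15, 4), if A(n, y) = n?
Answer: -187/3 ≈ -62.333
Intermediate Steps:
q(G, L) = 4*G (q(G, L) = (G + G)*2 = (2*G)*2 = 4*G)
U(J, N) = 7/J + N/J
U(-12, 21) - q(15, 4) = (7 + 21)/(-12) - 4*15 = -1/12*28 - 1*60 = -7/3 - 60 = -187/3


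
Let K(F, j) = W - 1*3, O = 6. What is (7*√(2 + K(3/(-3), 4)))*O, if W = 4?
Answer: 42*√3 ≈ 72.746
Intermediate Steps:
K(F, j) = 1 (K(F, j) = 4 - 1*3 = 4 - 3 = 1)
(7*√(2 + K(3/(-3), 4)))*O = (7*√(2 + 1))*6 = (7*√3)*6 = 42*√3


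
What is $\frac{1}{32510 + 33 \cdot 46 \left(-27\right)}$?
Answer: $- \frac{1}{8476} \approx -0.00011798$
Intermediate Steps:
$\frac{1}{32510 + 33 \cdot 46 \left(-27\right)} = \frac{1}{32510 + 1518 \left(-27\right)} = \frac{1}{32510 - 40986} = \frac{1}{-8476} = - \frac{1}{8476}$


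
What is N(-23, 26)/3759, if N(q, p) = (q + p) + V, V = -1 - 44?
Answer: -2/179 ≈ -0.011173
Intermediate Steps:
V = -45
N(q, p) = -45 + p + q (N(q, p) = (q + p) - 45 = (p + q) - 45 = -45 + p + q)
N(-23, 26)/3759 = (-45 + 26 - 23)/3759 = -42*1/3759 = -2/179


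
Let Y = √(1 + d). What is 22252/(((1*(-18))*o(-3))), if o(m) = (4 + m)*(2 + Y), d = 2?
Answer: -22252/9 + 11126*√3/9 ≈ -331.24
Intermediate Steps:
Y = √3 (Y = √(1 + 2) = √3 ≈ 1.7320)
o(m) = (2 + √3)*(4 + m) (o(m) = (4 + m)*(2 + √3) = (2 + √3)*(4 + m))
22252/(((1*(-18))*o(-3))) = 22252/(((1*(-18))*(8 + 2*(-3) + 4*√3 - 3*√3))) = 22252/((-18*(8 - 6 + 4*√3 - 3*√3))) = 22252/((-18*(2 + √3))) = 22252/(-36 - 18*√3)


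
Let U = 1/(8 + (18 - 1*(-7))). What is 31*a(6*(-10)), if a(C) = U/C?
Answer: -31/1980 ≈ -0.015657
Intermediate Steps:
U = 1/33 (U = 1/(8 + (18 + 7)) = 1/(8 + 25) = 1/33 ≈ 0.030303)
a(C) = 1/(33*C)
31*a(6*(-10)) = 31*(1/(33*((6*(-10))))) = 31*((1/33)/(-60)) = 31*((1/33)*(-1/60)) = 31*(-1/1980) = -31/1980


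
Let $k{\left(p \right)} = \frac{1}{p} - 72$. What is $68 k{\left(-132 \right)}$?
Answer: $- \frac{161585}{33} \approx -4896.5$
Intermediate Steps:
$k{\left(p \right)} = -72 + \frac{1}{p}$
$68 k{\left(-132 \right)} = 68 \left(-72 + \frac{1}{-132}\right) = 68 \left(-72 - \frac{1}{132}\right) = 68 \left(- \frac{9505}{132}\right) = - \frac{161585}{33}$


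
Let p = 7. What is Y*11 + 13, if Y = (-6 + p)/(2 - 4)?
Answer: 15/2 ≈ 7.5000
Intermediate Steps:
Y = -1/2 (Y = (-6 + 7)/(2 - 4) = 1/(-2) = 1*(-1/2) = -1/2 ≈ -0.50000)
Y*11 + 13 = -1/2*11 + 13 = -11/2 + 13 = 15/2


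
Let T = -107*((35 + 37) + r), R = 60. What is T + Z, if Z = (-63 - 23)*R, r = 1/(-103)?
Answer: -1324885/103 ≈ -12863.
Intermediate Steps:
r = -1/103 ≈ -0.0097087
T = -793405/103 (T = -107*((35 + 37) - 1/103) = -107*(72 - 1/103) = -107*7415/103 = -793405/103 ≈ -7703.0)
Z = -5160 (Z = (-63 - 23)*60 = -86*60 = -5160)
T + Z = -793405/103 - 5160 = -1324885/103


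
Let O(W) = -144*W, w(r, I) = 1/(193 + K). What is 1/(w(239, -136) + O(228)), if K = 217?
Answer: -410/13461119 ≈ -3.0458e-5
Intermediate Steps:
w(r, I) = 1/410 (w(r, I) = 1/(193 + 217) = 1/410)
1/(w(239, -136) + O(228)) = 1/(1/410 - 144*228) = 1/(1/410 - 32832) = 1/(-13461119/410) = -410/13461119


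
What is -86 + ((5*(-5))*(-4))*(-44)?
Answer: -4486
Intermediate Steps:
-86 + ((5*(-5))*(-4))*(-44) = -86 - 25*(-4)*(-44) = -86 + 100*(-44) = -86 - 4400 = -4486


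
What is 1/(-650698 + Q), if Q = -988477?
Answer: -1/1639175 ≈ -6.1006e-7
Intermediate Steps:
1/(-650698 + Q) = 1/(-650698 - 988477) = 1/(-1639175) = -1/1639175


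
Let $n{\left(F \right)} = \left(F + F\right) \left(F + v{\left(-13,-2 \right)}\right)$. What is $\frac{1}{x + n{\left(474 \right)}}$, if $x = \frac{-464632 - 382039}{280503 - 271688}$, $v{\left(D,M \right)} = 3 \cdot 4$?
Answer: $\frac{8815}{4060470649} \approx 2.1709 \cdot 10^{-6}$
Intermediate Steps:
$v{\left(D,M \right)} = 12$
$n{\left(F \right)} = 2 F \left(12 + F\right)$ ($n{\left(F \right)} = \left(F + F\right) \left(F + 12\right) = 2 F \left(12 + F\right)$)
$x = - \frac{846671}{8815} \approx -96.049$
$\frac{1}{x + n{\left(474 \right)}} = \frac{1}{- \frac{846671}{8815} + 2 \cdot 474 \left(12 + 474\right)} = \frac{1}{- \frac{846671}{8815} + 2 \cdot 474 \cdot 486} = \frac{1}{- \frac{846671}{8815} + 460728} = \frac{1}{\frac{4060470649}{8815}} = \frac{8815}{4060470649}$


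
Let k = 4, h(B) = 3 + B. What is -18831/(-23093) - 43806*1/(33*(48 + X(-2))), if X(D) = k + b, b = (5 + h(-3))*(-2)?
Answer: -23464576/762069 ≈ -30.791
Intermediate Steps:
b = -10 (b = (5 + (3 - 3))*(-2) = (5 + 0)*(-2) = 5*(-2) = -10)
X(D) = -6 (X(D) = 4 - 10 = -6)
-18831/(-23093) - 43806*1/(33*(48 + X(-2))) = -18831/(-23093) - 43806*1/(33*(48 - 6)) = -18831*(-1/23093) - 43806/(33*42) = 18831/23093 - 43806/1386 = 18831/23093 - 43806*1/1386 = 18831/23093 - 1043/33 = -23464576/762069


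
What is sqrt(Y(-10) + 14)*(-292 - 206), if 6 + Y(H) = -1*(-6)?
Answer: -498*sqrt(14) ≈ -1863.3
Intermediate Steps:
Y(H) = 0 (Y(H) = -6 - 1*(-6) = -6 + 6 = 0)
sqrt(Y(-10) + 14)*(-292 - 206) = sqrt(0 + 14)*(-292 - 206) = sqrt(14)*(-498) = -498*sqrt(14)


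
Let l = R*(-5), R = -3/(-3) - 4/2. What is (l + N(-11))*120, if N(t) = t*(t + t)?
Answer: 29640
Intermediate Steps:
R = -1 (R = -3*(-⅓) - 4*½ = 1 - 2 = -1)
N(t) = 2*t² (N(t) = t*(2*t) = 2*t²)
l = 5 (l = -1*(-5) = 5)
(l + N(-11))*120 = (5 + 2*(-11)²)*120 = (5 + 2*121)*120 = (5 + 242)*120 = 247*120 = 29640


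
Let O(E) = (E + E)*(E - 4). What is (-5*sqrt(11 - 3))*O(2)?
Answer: 80*sqrt(2) ≈ 113.14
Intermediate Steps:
O(E) = 2*E*(-4 + E) (O(E) = (2*E)*(-4 + E) = 2*E*(-4 + E))
(-5*sqrt(11 - 3))*O(2) = (-5*sqrt(11 - 3))*(2*2*(-4 + 2)) = (-10*sqrt(2))*(2*2*(-2)) = -10*sqrt(2)*(-8) = 80*sqrt(2)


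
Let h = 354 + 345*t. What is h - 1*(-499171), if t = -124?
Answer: 456745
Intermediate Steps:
h = -42426 (h = 354 + 345*(-124) = 354 - 42780 = -42426)
h - 1*(-499171) = -42426 - 1*(-499171) = -42426 + 499171 = 456745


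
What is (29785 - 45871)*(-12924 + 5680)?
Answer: 116526984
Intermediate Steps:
(29785 - 45871)*(-12924 + 5680) = -16086*(-7244) = 116526984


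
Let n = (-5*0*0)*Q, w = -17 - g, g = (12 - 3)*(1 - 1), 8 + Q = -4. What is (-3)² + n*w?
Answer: 9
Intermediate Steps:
Q = -12 (Q = -8 - 4 = -12)
g = 0 (g = 9*0 = 0)
w = -17 (w = -17 - 1*0 = -17 + 0 = -17)
n = 0 (n = (-5*0*0)*(-12) = (0*0)*(-12) = 0*(-12) = 0)
(-3)² + n*w = (-3)² + 0*(-17) = 9 + 0 = 9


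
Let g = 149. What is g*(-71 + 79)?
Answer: 1192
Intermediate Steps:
g*(-71 + 79) = 149*(-71 + 79) = 149*8 = 1192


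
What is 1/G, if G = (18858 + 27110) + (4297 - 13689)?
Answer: 1/36576 ≈ 2.7340e-5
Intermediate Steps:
G = 36576 (G = 45968 - 9392 = 36576)
1/G = 1/36576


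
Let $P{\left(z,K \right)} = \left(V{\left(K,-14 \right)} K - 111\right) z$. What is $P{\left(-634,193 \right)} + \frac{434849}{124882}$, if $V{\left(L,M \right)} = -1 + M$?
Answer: $\frac{238001049977}{124882} \approx 1.9058 \cdot 10^{6}$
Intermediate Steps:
$P{\left(z,K \right)} = z \left(-111 - 15 K\right)$ ($P{\left(z,K \right)} = \left(\left(-1 - 14\right) K - 111\right) z = \left(- 15 K - 111\right) z = \left(-111 - 15 K\right) z = z \left(-111 - 15 K\right)$)
$P{\left(-634,193 \right)} + \frac{434849}{124882} = \left(-3\right) \left(-634\right) \left(37 + 5 \cdot 193\right) + \frac{434849}{124882} = \left(-3\right) \left(-634\right) \left(37 + 965\right) + 434849 \cdot \frac{1}{124882} = \left(-3\right) \left(-634\right) 1002 + \frac{434849}{124882} = 1905804 + \frac{434849}{124882} = \frac{238001049977}{124882}$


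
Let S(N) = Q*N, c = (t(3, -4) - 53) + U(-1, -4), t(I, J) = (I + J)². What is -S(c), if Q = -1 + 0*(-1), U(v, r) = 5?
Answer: -47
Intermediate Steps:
Q = -1 (Q = -1 + 0 = -1)
c = -47 (c = ((3 - 4)² - 53) + 5 = ((-1)² - 53) + 5 = (1 - 53) + 5 = -52 + 5 = -47)
S(N) = -N
-S(c) = -(-1)*(-47) = -1*47 = -47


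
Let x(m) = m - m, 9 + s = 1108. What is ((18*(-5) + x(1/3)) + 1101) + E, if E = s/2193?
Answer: 2218222/2193 ≈ 1011.5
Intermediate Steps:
s = 1099 (s = -9 + 1108 = 1099)
E = 1099/2193 ≈ 0.50114
x(m) = 0
((18*(-5) + x(1/3)) + 1101) + E = ((18*(-5) + 0) + 1101) + 1099/2193 = ((-90 + 0) + 1101) + 1099/2193 = (-90 + 1101) + 1099/2193 = 1011 + 1099/2193 = 2218222/2193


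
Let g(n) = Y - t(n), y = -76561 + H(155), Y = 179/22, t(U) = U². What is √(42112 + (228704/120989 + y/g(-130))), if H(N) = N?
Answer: 18*√262796310552401034100285/44962053169 ≈ 205.23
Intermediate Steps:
Y = 179/22 (Y = 179*(1/22) = 179/22 ≈ 8.1364)
y = -76406 (y = -76561 + 155 = -76406)
g(n) = 179/22 - n²
√(42112 + (228704/120989 + y/g(-130))) = √(42112 + (228704/120989 - 76406/(179/22 - 1*(-130)²))) = √(42112 + (228704*(1/120989) - 76406/(179/22 - 1*16900))) = √(42112 + (228704/120989 - 76406/(179/22 - 16900))) = √(42112 + (228704/120989 - 76406/(-371621/22))) = √(42112 + (228704/120989 - 76406*(-22/371621))) = √(42112 + (228704/120989 + 1680932/371621)) = √(42112 + 288365490932/44962053169) = √(1893730348543860/44962053169) = 18*√262796310552401034100285/44962053169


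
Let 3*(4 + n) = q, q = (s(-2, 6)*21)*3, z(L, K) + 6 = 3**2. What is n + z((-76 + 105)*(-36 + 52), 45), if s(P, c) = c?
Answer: 125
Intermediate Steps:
z(L, K) = 3 (z(L, K) = -6 + 3**2 = -6 + 9 = 3)
q = 378 (q = (6*21)*3 = 126*3 = 378)
n = 122 (n = -4 + (1/3)*378 = -4 + 126 = 122)
n + z((-76 + 105)*(-36 + 52), 45) = 122 + 3 = 125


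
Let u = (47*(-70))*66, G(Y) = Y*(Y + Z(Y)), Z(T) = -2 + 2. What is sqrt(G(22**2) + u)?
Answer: 2*sqrt(4279) ≈ 130.83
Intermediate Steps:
Z(T) = 0
G(Y) = Y**2 (G(Y) = Y*(Y + 0) = Y*Y = Y**2)
u = -217140 (u = -3290*66 = -217140)
sqrt(G(22**2) + u) = sqrt((22**2)**2 - 217140) = sqrt(484**2 - 217140) = sqrt(234256 - 217140) = sqrt(17116) = 2*sqrt(4279)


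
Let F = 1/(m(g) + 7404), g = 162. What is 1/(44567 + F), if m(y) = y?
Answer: 7566/337193923 ≈ 2.2438e-5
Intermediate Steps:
F = 1/7566 (F = 1/(162 + 7404) = 1/7566 ≈ 0.00013217)
1/(44567 + F) = 1/(44567 + 1/7566) = 1/(337193923/7566) = 7566/337193923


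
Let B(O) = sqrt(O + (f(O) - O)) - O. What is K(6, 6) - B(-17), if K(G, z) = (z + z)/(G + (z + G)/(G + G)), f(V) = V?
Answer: -107/7 - I*sqrt(17) ≈ -15.286 - 4.1231*I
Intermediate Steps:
K(G, z) = 2*z/(G + (G + z)/(2*G)) (K(G, z) = (2*z)/(G + (G + z)/((2*G))) = (2*z)/(G + (G + z)*(1/(2*G))) = (2*z)/(G + (G + z)/(2*G)) = 2*z/(G + (G + z)/(2*G)))
B(O) = sqrt(O) - O (B(O) = sqrt(O + (O - O)) - O = sqrt(O + 0) - O = sqrt(O) - O)
K(6, 6) - B(-17) = 4*6*6/(6 + 6 + 2*6**2) - (sqrt(-17) - 1*(-17)) = 4*6*6/(6 + 6 + 2*36) - (I*sqrt(17) + 17) = 4*6*6/(6 + 6 + 72) - (17 + I*sqrt(17)) = 4*6*6/84 + (-17 - I*sqrt(17)) = 4*6*6*(1/84) + (-17 - I*sqrt(17)) = 12/7 + (-17 - I*sqrt(17)) = -107/7 - I*sqrt(17)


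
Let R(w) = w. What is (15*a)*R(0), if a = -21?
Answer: 0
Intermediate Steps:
(15*a)*R(0) = (15*(-21))*0 = -315*0 = 0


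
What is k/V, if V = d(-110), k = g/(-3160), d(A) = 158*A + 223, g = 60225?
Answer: 4015/3614408 ≈ 0.0011108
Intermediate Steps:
d(A) = 223 + 158*A
k = -12045/632 (k = 60225/(-3160) = 60225*(-1/3160) = -12045/632 ≈ -19.059)
V = -17157 (V = 223 + 158*(-110) = 223 - 17380 = -17157)
k/V = -12045/632/(-17157) = -12045/632*(-1/17157) = 4015/3614408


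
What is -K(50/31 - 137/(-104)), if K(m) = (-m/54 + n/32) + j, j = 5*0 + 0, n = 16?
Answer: -25867/58032 ≈ -0.44574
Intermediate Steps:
j = 0 (j = 0 + 0 = 0)
K(m) = ½ - m/54 (K(m) = (-m/54 + 16/32) + 0 = (-m*(1/54) + 16*(1/32)) + 0 = (-m/54 + ½) + 0 = (½ - m/54) + 0 = ½ - m/54)
-K(50/31 - 137/(-104)) = -(½ - (50/31 - 137/(-104))/54) = -(½ - (50*(1/31) - 137*(-1/104))/54) = -(½ - (50/31 + 137/104)/54) = -(½ - 1/54*9447/3224) = -(½ - 3149/58032) = -1*25867/58032 = -25867/58032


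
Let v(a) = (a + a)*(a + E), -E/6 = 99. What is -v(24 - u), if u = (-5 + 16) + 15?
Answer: -2384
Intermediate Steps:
E = -594 (E = -6*99 = -594)
u = 26 (u = 11 + 15 = 26)
v(a) = 2*a*(-594 + a) (v(a) = (a + a)*(a - 594) = (2*a)*(-594 + a) = 2*a*(-594 + a))
-v(24 - u) = -2*(24 - 1*26)*(-594 + (24 - 1*26)) = -2*(24 - 26)*(-594 + (24 - 26)) = -2*(-2)*(-594 - 2) = -2*(-2)*(-596) = -1*2384 = -2384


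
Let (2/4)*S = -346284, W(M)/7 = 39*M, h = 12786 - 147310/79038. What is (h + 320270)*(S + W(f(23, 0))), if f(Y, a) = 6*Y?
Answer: -957743647717294/4391 ≈ -2.1812e+11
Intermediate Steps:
h = 505216279/39519 (h = 12786 - 147310*1/79038 = 12786 - 73655/39519 = 505216279/39519 ≈ 12784.)
W(M) = 273*M (W(M) = 7*(39*M) = 273*M)
S = -692568 (S = 2*(-346284) = -692568)
(h + 320270)*(S + W(f(23, 0))) = (505216279/39519 + 320270)*(-692568 + 273*(6*23)) = 13161966409*(-692568 + 273*138)/39519 = 13161966409*(-692568 + 37674)/39519 = (13161966409/39519)*(-654894) = -957743647717294/4391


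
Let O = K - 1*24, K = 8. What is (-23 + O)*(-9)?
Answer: 351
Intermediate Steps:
O = -16 (O = 8 - 1*24 = 8 - 24 = -16)
(-23 + O)*(-9) = (-23 - 16)*(-9) = -39*(-9) = 351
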